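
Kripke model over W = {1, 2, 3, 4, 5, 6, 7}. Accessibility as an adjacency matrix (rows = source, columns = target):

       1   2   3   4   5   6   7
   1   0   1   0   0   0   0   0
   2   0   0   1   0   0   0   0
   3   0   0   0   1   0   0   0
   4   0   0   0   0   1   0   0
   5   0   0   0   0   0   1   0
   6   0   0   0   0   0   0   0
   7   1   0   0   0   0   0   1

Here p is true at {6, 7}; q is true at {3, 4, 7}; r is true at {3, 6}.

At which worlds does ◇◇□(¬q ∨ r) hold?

1: successors {2}; ◇□(¬q ∨ r) there: 2:F. ✗
2: successors {3}; ◇□(¬q ∨ r) there: 3:T. ✓
3: successors {4}; ◇□(¬q ∨ r) there: 4:T. ✓
4: successors {5}; ◇□(¬q ∨ r) there: 5:T. ✓
5: successors {6}; ◇□(¬q ∨ r) there: 6:F. ✗
6: no successors, so ◇◇□(¬q ∨ r) fails. ✗
7: successors {1, 7}; ◇□(¬q ∨ r) there: 1:T, 7:T. ✓

{2, 3, 4, 7}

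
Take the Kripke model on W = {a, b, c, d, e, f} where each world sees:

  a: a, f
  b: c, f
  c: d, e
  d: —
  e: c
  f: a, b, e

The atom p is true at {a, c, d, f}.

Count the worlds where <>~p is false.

4

a: successors {a, f}; ~p there: a:F, f:F. ✗
b: successors {c, f}; ~p there: c:F, f:F. ✗
c: successors {d, e}; ~p there: d:F, e:T. ✓
d: no successors, so <>~p fails. ✗
e: successors {c}; ~p there: c:F. ✗
f: successors {a, b, e}; ~p there: a:F, b:T, e:T. ✓
Satisfying worlds: {c, f}.
So <>~p fails at the other 4 worlds.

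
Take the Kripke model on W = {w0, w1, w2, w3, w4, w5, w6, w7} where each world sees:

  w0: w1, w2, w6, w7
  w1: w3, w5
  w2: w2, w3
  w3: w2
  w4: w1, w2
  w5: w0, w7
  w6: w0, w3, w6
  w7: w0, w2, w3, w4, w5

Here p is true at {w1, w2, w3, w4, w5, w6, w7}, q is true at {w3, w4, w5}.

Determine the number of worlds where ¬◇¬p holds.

5

w0: ◇¬p is F. ✓
w1: ◇¬p is F. ✓
w2: ◇¬p is F. ✓
w3: ◇¬p is F. ✓
w4: ◇¬p is F. ✓
w5: ◇¬p is T. ✗
w6: ◇¬p is T. ✗
w7: ◇¬p is T. ✗
Satisfying worlds: {w0, w1, w2, w3, w4}.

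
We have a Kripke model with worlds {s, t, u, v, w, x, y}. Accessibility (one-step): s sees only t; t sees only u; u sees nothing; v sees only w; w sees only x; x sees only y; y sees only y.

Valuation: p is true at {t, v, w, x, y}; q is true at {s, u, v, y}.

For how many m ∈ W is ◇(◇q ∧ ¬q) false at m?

5

s: successors {t}; ◇q ∧ ¬q there: t:T. ✓
t: successors {u}; ◇q ∧ ¬q there: u:F. ✗
u: no successors, so ◇(◇q ∧ ¬q) fails. ✗
v: successors {w}; ◇q ∧ ¬q there: w:F. ✗
w: successors {x}; ◇q ∧ ¬q there: x:T. ✓
x: successors {y}; ◇q ∧ ¬q there: y:F. ✗
y: successors {y}; ◇q ∧ ¬q there: y:F. ✗
Satisfying worlds: {s, w}.
So ◇(◇q ∧ ¬q) fails at the other 5 worlds.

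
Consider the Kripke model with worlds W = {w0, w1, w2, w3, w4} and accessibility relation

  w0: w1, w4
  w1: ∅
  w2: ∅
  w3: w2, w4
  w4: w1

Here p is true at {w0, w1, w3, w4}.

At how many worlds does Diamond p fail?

2

w0: successors {w1, w4}; p there: w1:T, w4:T. ✓
w1: no successors, so Diamond p fails. ✗
w2: no successors, so Diamond p fails. ✗
w3: successors {w2, w4}; p there: w2:F, w4:T. ✓
w4: successors {w1}; p there: w1:T. ✓
Satisfying worlds: {w0, w3, w4}.
So Diamond p fails at the other 2 worlds.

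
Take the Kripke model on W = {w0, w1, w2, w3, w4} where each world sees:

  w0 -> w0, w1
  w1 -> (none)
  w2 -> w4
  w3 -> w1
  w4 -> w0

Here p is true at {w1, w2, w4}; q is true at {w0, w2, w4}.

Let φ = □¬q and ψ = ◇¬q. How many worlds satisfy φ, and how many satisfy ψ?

2 and 2

For □¬q:
w0: successors {w0, w1}; ¬q there: w0:F, w1:T. ✗
w1: no successors, so □¬q holds vacuously. ✓
w2: successors {w4}; ¬q there: w4:F. ✗
w3: successors {w1}; ¬q there: w1:T. ✓
w4: successors {w0}; ¬q there: w0:F. ✗
— 2 worlds.
For ◇¬q:
w0: successors {w0, w1}; ¬q there: w0:F, w1:T. ✓
w1: no successors, so ◇¬q fails. ✗
w2: successors {w4}; ¬q there: w4:F. ✗
w3: successors {w1}; ¬q there: w1:T. ✓
w4: successors {w0}; ¬q there: w0:F. ✗
— 2 worlds.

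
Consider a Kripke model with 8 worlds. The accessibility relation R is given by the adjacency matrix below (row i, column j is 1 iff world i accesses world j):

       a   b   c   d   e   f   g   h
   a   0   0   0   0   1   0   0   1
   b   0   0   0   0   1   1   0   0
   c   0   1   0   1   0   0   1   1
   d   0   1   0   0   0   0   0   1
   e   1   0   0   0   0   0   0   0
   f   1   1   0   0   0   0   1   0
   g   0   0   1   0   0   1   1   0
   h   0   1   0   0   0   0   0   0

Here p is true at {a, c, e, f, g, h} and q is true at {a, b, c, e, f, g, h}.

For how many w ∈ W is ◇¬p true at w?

a: successors {e, h}; ¬p there: e:F, h:F. ✗
b: successors {e, f}; ¬p there: e:F, f:F. ✗
c: successors {b, d, g, h}; ¬p there: b:T, d:T, g:F, h:F. ✓
d: successors {b, h}; ¬p there: b:T, h:F. ✓
e: successors {a}; ¬p there: a:F. ✗
f: successors {a, b, g}; ¬p there: a:F, b:T, g:F. ✓
g: successors {c, f, g}; ¬p there: c:F, f:F, g:F. ✗
h: successors {b}; ¬p there: b:T. ✓
Satisfying worlds: {c, d, f, h}.

4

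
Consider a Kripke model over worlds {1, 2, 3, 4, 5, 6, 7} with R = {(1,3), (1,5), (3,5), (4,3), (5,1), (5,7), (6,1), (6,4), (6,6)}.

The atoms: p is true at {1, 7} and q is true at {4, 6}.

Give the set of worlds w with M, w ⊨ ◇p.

1: successors {3, 5}; p there: 3:F, 5:F. ✗
2: no successors, so ◇p fails. ✗
3: successors {5}; p there: 5:F. ✗
4: successors {3}; p there: 3:F. ✗
5: successors {1, 7}; p there: 1:T, 7:T. ✓
6: successors {1, 4, 6}; p there: 1:T, 4:F, 6:F. ✓
7: no successors, so ◇p fails. ✗

{5, 6}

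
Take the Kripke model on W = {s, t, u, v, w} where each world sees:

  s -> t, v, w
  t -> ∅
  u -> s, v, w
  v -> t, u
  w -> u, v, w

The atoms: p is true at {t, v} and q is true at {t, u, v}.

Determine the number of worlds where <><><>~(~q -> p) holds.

s: successors {t, v, w}; <><>~(~q -> p) there: t:F, v:T, w:T. ✓
t: no successors, so <><><>~(~q -> p) fails. ✗
u: successors {s, v, w}; <><>~(~q -> p) there: s:T, v:T, w:T. ✓
v: successors {t, u}; <><>~(~q -> p) there: t:F, u:T. ✓
w: successors {u, v, w}; <><>~(~q -> p) there: u:T, v:T, w:T. ✓
Satisfying worlds: {s, u, v, w}.

4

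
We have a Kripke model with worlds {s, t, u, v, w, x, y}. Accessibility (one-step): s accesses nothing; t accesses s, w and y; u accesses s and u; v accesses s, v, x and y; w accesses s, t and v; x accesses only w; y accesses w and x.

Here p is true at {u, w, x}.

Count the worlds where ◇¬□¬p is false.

2

s: no successors, so ◇¬□¬p fails. ✗
t: successors {s, w, y}; ¬□¬p there: s:F, w:F, y:T. ✓
u: successors {s, u}; ¬□¬p there: s:F, u:T. ✓
v: successors {s, v, x, y}; ¬□¬p there: s:F, v:T, x:T, y:T. ✓
w: successors {s, t, v}; ¬□¬p there: s:F, t:T, v:T. ✓
x: successors {w}; ¬□¬p there: w:F. ✗
y: successors {w, x}; ¬□¬p there: w:F, x:T. ✓
Satisfying worlds: {t, u, v, w, y}.
So ◇¬□¬p fails at the other 2 worlds.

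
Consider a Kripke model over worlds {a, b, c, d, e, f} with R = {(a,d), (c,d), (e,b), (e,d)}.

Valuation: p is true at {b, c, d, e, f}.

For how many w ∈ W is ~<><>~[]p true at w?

6

a: <><>~[]p is F. ✓
b: <><>~[]p is F. ✓
c: <><>~[]p is F. ✓
d: <><>~[]p is F. ✓
e: <><>~[]p is F. ✓
f: <><>~[]p is F. ✓
Satisfying worlds: {a, b, c, d, e, f}.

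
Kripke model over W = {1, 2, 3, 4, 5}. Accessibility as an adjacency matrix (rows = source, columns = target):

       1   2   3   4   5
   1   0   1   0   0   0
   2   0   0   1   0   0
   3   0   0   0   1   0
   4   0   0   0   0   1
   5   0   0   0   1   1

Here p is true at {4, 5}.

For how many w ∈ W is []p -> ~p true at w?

1: []p is F, ~p is T. ✓
2: []p is F, ~p is T. ✓
3: []p is T, ~p is T. ✓
4: []p is T, ~p is F. ✗
5: []p is T, ~p is F. ✗
Satisfying worlds: {1, 2, 3}.

3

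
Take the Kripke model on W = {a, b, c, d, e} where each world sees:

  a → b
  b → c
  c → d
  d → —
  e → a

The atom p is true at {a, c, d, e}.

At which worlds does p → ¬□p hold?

a: p is T, ¬□p is T. ✓
b: p is F, ¬□p is F. ✓
c: p is T, ¬□p is F. ✗
d: p is T, ¬□p is F. ✗
e: p is T, ¬□p is F. ✗

{a, b}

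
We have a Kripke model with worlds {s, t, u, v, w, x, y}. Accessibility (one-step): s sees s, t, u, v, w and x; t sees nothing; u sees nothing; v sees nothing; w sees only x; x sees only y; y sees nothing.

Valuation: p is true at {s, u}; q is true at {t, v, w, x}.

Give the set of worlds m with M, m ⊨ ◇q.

{s, w}

s: successors {s, t, u, v, w, x}; q there: s:F, t:T, u:F, v:T, w:T, x:T. ✓
t: no successors, so ◇q fails. ✗
u: no successors, so ◇q fails. ✗
v: no successors, so ◇q fails. ✗
w: successors {x}; q there: x:T. ✓
x: successors {y}; q there: y:F. ✗
y: no successors, so ◇q fails. ✗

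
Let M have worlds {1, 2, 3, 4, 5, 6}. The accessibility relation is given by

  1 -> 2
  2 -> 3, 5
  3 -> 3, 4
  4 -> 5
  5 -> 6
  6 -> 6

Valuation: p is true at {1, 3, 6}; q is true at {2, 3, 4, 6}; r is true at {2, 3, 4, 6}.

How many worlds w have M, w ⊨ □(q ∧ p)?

1: successors {2}; q ∧ p there: 2:F. ✗
2: successors {3, 5}; q ∧ p there: 3:T, 5:F. ✗
3: successors {3, 4}; q ∧ p there: 3:T, 4:F. ✗
4: successors {5}; q ∧ p there: 5:F. ✗
5: successors {6}; q ∧ p there: 6:T. ✓
6: successors {6}; q ∧ p there: 6:T. ✓
Satisfying worlds: {5, 6}.

2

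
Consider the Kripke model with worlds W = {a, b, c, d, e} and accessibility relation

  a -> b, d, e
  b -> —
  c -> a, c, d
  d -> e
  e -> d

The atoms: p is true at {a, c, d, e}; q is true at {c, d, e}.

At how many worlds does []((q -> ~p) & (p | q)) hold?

a: successors {b, d, e}; (q -> ~p) & (p | q) there: b:F, d:F, e:F. ✗
b: no successors, so []((q -> ~p) & (p | q)) holds vacuously. ✓
c: successors {a, c, d}; (q -> ~p) & (p | q) there: a:T, c:F, d:F. ✗
d: successors {e}; (q -> ~p) & (p | q) there: e:F. ✗
e: successors {d}; (q -> ~p) & (p | q) there: d:F. ✗
Satisfying worlds: {b}.

1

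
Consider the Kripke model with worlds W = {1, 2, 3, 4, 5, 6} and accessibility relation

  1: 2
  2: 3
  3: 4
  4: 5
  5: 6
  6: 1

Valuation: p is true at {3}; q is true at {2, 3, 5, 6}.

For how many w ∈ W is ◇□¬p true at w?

1: successors {2}; □¬p there: 2:F. ✗
2: successors {3}; □¬p there: 3:T. ✓
3: successors {4}; □¬p there: 4:T. ✓
4: successors {5}; □¬p there: 5:T. ✓
5: successors {6}; □¬p there: 6:T. ✓
6: successors {1}; □¬p there: 1:T. ✓
Satisfying worlds: {2, 3, 4, 5, 6}.

5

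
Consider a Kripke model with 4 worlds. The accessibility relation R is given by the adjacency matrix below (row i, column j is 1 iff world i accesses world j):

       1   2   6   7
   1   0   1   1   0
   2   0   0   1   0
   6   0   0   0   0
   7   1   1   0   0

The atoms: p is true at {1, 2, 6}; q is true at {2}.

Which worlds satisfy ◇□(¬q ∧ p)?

1: successors {2, 6}; □(¬q ∧ p) there: 2:T, 6:T. ✓
2: successors {6}; □(¬q ∧ p) there: 6:T. ✓
6: no successors, so ◇□(¬q ∧ p) fails. ✗
7: successors {1, 2}; □(¬q ∧ p) there: 1:F, 2:T. ✓

{1, 2, 7}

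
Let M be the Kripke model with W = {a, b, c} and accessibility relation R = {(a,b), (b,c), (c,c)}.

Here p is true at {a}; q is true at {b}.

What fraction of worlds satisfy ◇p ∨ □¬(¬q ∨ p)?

1/3

a: ◇p is F, □¬(¬q ∨ p) is T. ✓
b: ◇p is F, □¬(¬q ∨ p) is F. ✗
c: ◇p is F, □¬(¬q ∨ p) is F. ✗
That's 1 of 3 worlds, so 1/3.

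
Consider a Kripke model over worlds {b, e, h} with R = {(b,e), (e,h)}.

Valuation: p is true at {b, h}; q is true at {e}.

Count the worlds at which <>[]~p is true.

b: successors {e}; []~p there: e:F. ✗
e: successors {h}; []~p there: h:T. ✓
h: no successors, so <>[]~p fails. ✗
Satisfying worlds: {e}.

1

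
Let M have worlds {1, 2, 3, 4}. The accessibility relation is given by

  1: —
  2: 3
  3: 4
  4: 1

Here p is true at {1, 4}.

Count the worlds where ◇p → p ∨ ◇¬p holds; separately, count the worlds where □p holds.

3 and 3

For ◇p → p ∨ ◇¬p:
1: ◇p is F, p ∨ ◇¬p is T. ✓
2: ◇p is F, p ∨ ◇¬p is T. ✓
3: ◇p is T, p ∨ ◇¬p is F. ✗
4: ◇p is T, p ∨ ◇¬p is T. ✓
— 3 worlds.
For □p:
1: no successors, so □p holds vacuously. ✓
2: successors {3}; p there: 3:F. ✗
3: successors {4}; p there: 4:T. ✓
4: successors {1}; p there: 1:T. ✓
— 3 worlds.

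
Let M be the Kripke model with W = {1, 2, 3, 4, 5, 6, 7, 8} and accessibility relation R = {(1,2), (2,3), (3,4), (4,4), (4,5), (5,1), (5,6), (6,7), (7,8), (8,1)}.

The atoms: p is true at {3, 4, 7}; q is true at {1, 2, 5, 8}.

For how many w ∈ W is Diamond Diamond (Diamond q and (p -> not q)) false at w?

2

1: successors {2}; Diamond (Diamond q and (p -> not q)) there: 2:F. ✗
2: successors {3}; Diamond (Diamond q and (p -> not q)) there: 3:T. ✓
3: successors {4}; Diamond (Diamond q and (p -> not q)) there: 4:T. ✓
4: successors {4, 5}; Diamond (Diamond q and (p -> not q)) there: 4:T, 5:T. ✓
5: successors {1, 6}; Diamond (Diamond q and (p -> not q)) there: 1:F, 6:T. ✓
6: successors {7}; Diamond (Diamond q and (p -> not q)) there: 7:T. ✓
7: successors {8}; Diamond (Diamond q and (p -> not q)) there: 8:T. ✓
8: successors {1}; Diamond (Diamond q and (p -> not q)) there: 1:F. ✗
Satisfying worlds: {2, 3, 4, 5, 6, 7}.
So Diamond Diamond (Diamond q and (p -> not q)) fails at the other 2 worlds.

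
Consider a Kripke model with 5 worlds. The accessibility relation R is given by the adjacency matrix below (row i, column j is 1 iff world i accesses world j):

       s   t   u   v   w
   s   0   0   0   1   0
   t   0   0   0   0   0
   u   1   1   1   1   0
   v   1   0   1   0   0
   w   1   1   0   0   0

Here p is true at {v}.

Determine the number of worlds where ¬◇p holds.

3

s: ◇p is T. ✗
t: ◇p is F. ✓
u: ◇p is T. ✗
v: ◇p is F. ✓
w: ◇p is F. ✓
Satisfying worlds: {t, v, w}.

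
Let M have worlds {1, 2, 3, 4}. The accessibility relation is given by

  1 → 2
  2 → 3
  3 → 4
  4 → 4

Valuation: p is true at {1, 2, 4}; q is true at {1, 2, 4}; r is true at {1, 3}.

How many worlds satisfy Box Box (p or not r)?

3

1: successors {2}; Box (p or not r) there: 2:F. ✗
2: successors {3}; Box (p or not r) there: 3:T. ✓
3: successors {4}; Box (p or not r) there: 4:T. ✓
4: successors {4}; Box (p or not r) there: 4:T. ✓
Satisfying worlds: {2, 3, 4}.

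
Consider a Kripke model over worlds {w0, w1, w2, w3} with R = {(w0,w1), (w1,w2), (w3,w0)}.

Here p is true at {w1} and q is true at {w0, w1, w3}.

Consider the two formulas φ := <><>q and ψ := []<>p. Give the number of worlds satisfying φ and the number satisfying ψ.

1 and 2

For <><>q:
w0: successors {w1}; <>q there: w1:F. ✗
w1: successors {w2}; <>q there: w2:F. ✗
w2: no successors, so <><>q fails. ✗
w3: successors {w0}; <>q there: w0:T. ✓
— 1 world.
For []<>p:
w0: successors {w1}; <>p there: w1:F. ✗
w1: successors {w2}; <>p there: w2:F. ✗
w2: no successors, so []<>p holds vacuously. ✓
w3: successors {w0}; <>p there: w0:T. ✓
— 2 worlds.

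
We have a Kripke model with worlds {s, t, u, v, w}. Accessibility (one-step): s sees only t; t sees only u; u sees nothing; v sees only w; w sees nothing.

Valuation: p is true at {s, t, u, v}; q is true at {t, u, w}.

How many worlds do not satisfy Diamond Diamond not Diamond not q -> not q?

0

s: Diamond Diamond not Diamond not q is T, not q is T. ✓
t: Diamond Diamond not Diamond not q is F, not q is F. ✓
u: Diamond Diamond not Diamond not q is F, not q is F. ✓
v: Diamond Diamond not Diamond not q is F, not q is T. ✓
w: Diamond Diamond not Diamond not q is F, not q is F. ✓
Satisfying worlds: {s, t, u, v, w}.
So Diamond Diamond not Diamond not q -> not q fails at the other 0 worlds.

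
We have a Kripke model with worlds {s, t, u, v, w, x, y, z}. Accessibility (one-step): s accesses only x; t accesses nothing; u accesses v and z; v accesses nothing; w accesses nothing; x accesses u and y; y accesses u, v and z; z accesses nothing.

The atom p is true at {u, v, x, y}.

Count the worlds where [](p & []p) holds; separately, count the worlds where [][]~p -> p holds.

For [](p & []p):
s: successors {x}; p & []p there: x:T. ✓
t: no successors, so [](p & []p) holds vacuously. ✓
u: successors {v, z}; p & []p there: v:T, z:F. ✗
v: no successors, so [](p & []p) holds vacuously. ✓
w: no successors, so [](p & []p) holds vacuously. ✓
x: successors {u, y}; p & []p there: u:F, y:F. ✗
y: successors {u, v, z}; p & []p there: u:F, v:T, z:F. ✗
z: no successors, so [](p & []p) holds vacuously. ✓
— 5 worlds.
For [][]~p -> p:
s: [][]~p is F, p is F. ✓
t: [][]~p is T, p is F. ✗
u: [][]~p is T, p is T. ✓
v: [][]~p is T, p is T. ✓
w: [][]~p is T, p is F. ✗
x: [][]~p is F, p is T. ✓
y: [][]~p is F, p is T. ✓
z: [][]~p is T, p is F. ✗
— 5 worlds.

5 and 5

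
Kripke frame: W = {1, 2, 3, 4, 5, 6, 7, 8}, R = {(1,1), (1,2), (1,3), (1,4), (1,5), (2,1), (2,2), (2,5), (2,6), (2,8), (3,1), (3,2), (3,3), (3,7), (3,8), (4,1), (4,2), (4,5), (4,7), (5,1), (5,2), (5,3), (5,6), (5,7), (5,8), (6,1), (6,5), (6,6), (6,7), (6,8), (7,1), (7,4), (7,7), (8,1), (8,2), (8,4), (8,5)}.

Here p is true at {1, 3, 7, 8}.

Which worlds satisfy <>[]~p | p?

1: <>[]~p is F, p is T. ✓
2: <>[]~p is F, p is F. ✗
3: <>[]~p is F, p is T. ✓
4: <>[]~p is F, p is F. ✗
5: <>[]~p is F, p is F. ✗
6: <>[]~p is F, p is F. ✗
7: <>[]~p is F, p is T. ✓
8: <>[]~p is F, p is T. ✓

{1, 3, 7, 8}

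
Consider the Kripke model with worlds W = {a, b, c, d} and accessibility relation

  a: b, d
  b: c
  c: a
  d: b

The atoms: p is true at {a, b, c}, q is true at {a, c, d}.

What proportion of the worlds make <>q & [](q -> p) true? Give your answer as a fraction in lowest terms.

1/2

a: <>q is T, [](q -> p) is F. ✗
b: <>q is T, [](q -> p) is T. ✓
c: <>q is T, [](q -> p) is T. ✓
d: <>q is F, [](q -> p) is T. ✗
That's 2 of 4 worlds, so 2/4 = 1/2.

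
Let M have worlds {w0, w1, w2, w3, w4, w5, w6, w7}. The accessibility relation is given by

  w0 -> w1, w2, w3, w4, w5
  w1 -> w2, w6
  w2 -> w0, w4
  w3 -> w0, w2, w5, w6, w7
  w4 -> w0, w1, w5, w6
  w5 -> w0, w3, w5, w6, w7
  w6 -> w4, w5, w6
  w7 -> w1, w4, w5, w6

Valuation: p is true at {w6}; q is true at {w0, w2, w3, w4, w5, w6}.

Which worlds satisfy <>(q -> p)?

w0: successors {w1, w2, w3, w4, w5}; q -> p there: w1:T, w2:F, w3:F, w4:F, w5:F. ✓
w1: successors {w2, w6}; q -> p there: w2:F, w6:T. ✓
w2: successors {w0, w4}; q -> p there: w0:F, w4:F. ✗
w3: successors {w0, w2, w5, w6, w7}; q -> p there: w0:F, w2:F, w5:F, w6:T, w7:T. ✓
w4: successors {w0, w1, w5, w6}; q -> p there: w0:F, w1:T, w5:F, w6:T. ✓
w5: successors {w0, w3, w5, w6, w7}; q -> p there: w0:F, w3:F, w5:F, w6:T, w7:T. ✓
w6: successors {w4, w5, w6}; q -> p there: w4:F, w5:F, w6:T. ✓
w7: successors {w1, w4, w5, w6}; q -> p there: w1:T, w4:F, w5:F, w6:T. ✓

{w0, w1, w3, w4, w5, w6, w7}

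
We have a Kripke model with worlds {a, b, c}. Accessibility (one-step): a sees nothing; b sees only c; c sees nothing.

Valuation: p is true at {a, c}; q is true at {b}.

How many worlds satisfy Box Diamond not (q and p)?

2

a: no successors, so Box Diamond not (q and p) holds vacuously. ✓
b: successors {c}; Diamond not (q and p) there: c:F. ✗
c: no successors, so Box Diamond not (q and p) holds vacuously. ✓
Satisfying worlds: {a, c}.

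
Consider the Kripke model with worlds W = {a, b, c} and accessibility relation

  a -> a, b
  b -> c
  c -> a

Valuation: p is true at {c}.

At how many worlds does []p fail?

a: successors {a, b}; p there: a:F, b:F. ✗
b: successors {c}; p there: c:T. ✓
c: successors {a}; p there: a:F. ✗
Satisfying worlds: {b}.
So []p fails at the other 2 worlds.

2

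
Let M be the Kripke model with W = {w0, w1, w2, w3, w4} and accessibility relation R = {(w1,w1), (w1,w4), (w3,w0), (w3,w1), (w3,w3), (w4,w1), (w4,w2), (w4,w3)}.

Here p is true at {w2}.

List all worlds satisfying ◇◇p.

{w1}

w0: no successors, so ◇◇p fails. ✗
w1: successors {w1, w4}; ◇p there: w1:F, w4:T. ✓
w2: no successors, so ◇◇p fails. ✗
w3: successors {w0, w1, w3}; ◇p there: w0:F, w1:F, w3:F. ✗
w4: successors {w1, w2, w3}; ◇p there: w1:F, w2:F, w3:F. ✗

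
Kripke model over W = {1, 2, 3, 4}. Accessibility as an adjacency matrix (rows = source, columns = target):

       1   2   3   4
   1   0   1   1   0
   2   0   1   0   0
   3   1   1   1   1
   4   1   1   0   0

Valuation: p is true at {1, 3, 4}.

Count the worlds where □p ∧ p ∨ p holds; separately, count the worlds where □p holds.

3 and 0

For □p ∧ p ∨ p:
1: □p ∧ p is F, p is T. ✓
2: □p ∧ p is F, p is F. ✗
3: □p ∧ p is F, p is T. ✓
4: □p ∧ p is F, p is T. ✓
— 3 worlds.
For □p:
1: successors {2, 3}; p there: 2:F, 3:T. ✗
2: successors {2}; p there: 2:F. ✗
3: successors {1, 2, 3, 4}; p there: 1:T, 2:F, 3:T, 4:T. ✗
4: successors {1, 2}; p there: 1:T, 2:F. ✗
— 0 worlds.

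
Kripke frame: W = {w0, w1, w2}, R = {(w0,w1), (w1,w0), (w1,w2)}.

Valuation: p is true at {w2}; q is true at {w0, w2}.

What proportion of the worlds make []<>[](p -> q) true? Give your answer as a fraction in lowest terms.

2/3

w0: successors {w1}; <>[](p -> q) there: w1:T. ✓
w1: successors {w0, w2}; <>[](p -> q) there: w0:T, w2:F. ✗
w2: no successors, so []<>[](p -> q) holds vacuously. ✓
That's 2 of 3 worlds, so 2/3.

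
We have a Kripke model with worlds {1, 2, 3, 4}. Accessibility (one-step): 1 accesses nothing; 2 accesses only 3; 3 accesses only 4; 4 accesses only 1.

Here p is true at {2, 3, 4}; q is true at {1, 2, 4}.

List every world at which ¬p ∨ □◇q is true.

{1, 2, 3}

1: ¬p is T, □◇q is T. ✓
2: ¬p is F, □◇q is T. ✓
3: ¬p is F, □◇q is T. ✓
4: ¬p is F, □◇q is F. ✗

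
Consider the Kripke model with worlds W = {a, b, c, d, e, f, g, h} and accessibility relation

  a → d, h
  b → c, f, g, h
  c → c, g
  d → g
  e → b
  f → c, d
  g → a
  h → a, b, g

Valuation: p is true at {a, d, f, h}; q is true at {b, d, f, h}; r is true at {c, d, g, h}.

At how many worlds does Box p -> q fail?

a: Box p is T, q is F. ✗
b: Box p is F, q is T. ✓
c: Box p is F, q is F. ✓
d: Box p is F, q is T. ✓
e: Box p is F, q is F. ✓
f: Box p is F, q is T. ✓
g: Box p is T, q is F. ✗
h: Box p is F, q is T. ✓
Satisfying worlds: {b, c, d, e, f, h}.
So Box p -> q fails at the other 2 worlds.

2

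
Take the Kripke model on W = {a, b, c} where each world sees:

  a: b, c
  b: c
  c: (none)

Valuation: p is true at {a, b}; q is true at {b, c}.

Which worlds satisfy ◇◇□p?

{a}

a: successors {b, c}; ◇□p there: b:T, c:F. ✓
b: successors {c}; ◇□p there: c:F. ✗
c: no successors, so ◇◇□p fails. ✗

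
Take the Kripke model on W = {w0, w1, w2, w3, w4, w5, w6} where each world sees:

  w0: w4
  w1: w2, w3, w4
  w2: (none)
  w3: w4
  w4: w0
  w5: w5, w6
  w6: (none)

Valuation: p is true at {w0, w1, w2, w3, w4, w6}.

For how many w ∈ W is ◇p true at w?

5

w0: successors {w4}; p there: w4:T. ✓
w1: successors {w2, w3, w4}; p there: w2:T, w3:T, w4:T. ✓
w2: no successors, so ◇p fails. ✗
w3: successors {w4}; p there: w4:T. ✓
w4: successors {w0}; p there: w0:T. ✓
w5: successors {w5, w6}; p there: w5:F, w6:T. ✓
w6: no successors, so ◇p fails. ✗
Satisfying worlds: {w0, w1, w3, w4, w5}.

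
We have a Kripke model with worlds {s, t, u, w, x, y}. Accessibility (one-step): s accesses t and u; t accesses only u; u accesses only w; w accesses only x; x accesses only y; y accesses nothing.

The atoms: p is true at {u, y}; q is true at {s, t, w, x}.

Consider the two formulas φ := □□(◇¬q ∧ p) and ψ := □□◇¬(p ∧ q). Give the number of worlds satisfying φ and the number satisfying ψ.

2 and 5

For □□(◇¬q ∧ p):
s: successors {t, u}; □(◇¬q ∧ p) there: t:F, u:F. ✗
t: successors {u}; □(◇¬q ∧ p) there: u:F. ✗
u: successors {w}; □(◇¬q ∧ p) there: w:F. ✗
w: successors {x}; □(◇¬q ∧ p) there: x:F. ✗
x: successors {y}; □(◇¬q ∧ p) there: y:T. ✓
y: no successors, so □□(◇¬q ∧ p) holds vacuously. ✓
— 2 worlds.
For □□◇¬(p ∧ q):
s: successors {t, u}; □◇¬(p ∧ q) there: t:T, u:T. ✓
t: successors {u}; □◇¬(p ∧ q) there: u:T. ✓
u: successors {w}; □◇¬(p ∧ q) there: w:T. ✓
w: successors {x}; □◇¬(p ∧ q) there: x:F. ✗
x: successors {y}; □◇¬(p ∧ q) there: y:T. ✓
y: no successors, so □□◇¬(p ∧ q) holds vacuously. ✓
— 5 worlds.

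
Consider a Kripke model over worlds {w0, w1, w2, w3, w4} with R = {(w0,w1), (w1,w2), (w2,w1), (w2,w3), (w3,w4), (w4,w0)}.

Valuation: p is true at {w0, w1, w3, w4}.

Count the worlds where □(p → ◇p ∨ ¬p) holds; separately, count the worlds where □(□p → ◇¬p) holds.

For □(p → ◇p ∨ ¬p):
w0: successors {w1}; p → ◇p ∨ ¬p there: w1:F. ✗
w1: successors {w2}; p → ◇p ∨ ¬p there: w2:T. ✓
w2: successors {w1, w3}; p → ◇p ∨ ¬p there: w1:F, w3:T. ✗
w3: successors {w4}; p → ◇p ∨ ¬p there: w4:T. ✓
w4: successors {w0}; p → ◇p ∨ ¬p there: w0:T. ✓
— 3 worlds.
For □(□p → ◇¬p):
w0: successors {w1}; □p → ◇¬p there: w1:T. ✓
w1: successors {w2}; □p → ◇¬p there: w2:F. ✗
w2: successors {w1, w3}; □p → ◇¬p there: w1:T, w3:F. ✗
w3: successors {w4}; □p → ◇¬p there: w4:F. ✗
w4: successors {w0}; □p → ◇¬p there: w0:F. ✗
— 1 world.

3 and 1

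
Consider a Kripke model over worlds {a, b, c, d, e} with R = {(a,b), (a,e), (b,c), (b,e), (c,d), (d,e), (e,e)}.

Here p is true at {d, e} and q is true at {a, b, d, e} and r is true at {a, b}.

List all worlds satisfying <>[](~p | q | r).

a: successors {b, e}; [](~p | q | r) there: b:T, e:T. ✓
b: successors {c, e}; [](~p | q | r) there: c:T, e:T. ✓
c: successors {d}; [](~p | q | r) there: d:T. ✓
d: successors {e}; [](~p | q | r) there: e:T. ✓
e: successors {e}; [](~p | q | r) there: e:T. ✓

{a, b, c, d, e}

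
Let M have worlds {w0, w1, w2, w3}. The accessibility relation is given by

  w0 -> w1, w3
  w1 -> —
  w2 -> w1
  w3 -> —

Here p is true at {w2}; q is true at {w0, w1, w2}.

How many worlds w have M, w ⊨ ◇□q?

2

w0: successors {w1, w3}; □q there: w1:T, w3:T. ✓
w1: no successors, so ◇□q fails. ✗
w2: successors {w1}; □q there: w1:T. ✓
w3: no successors, so ◇□q fails. ✗
Satisfying worlds: {w0, w2}.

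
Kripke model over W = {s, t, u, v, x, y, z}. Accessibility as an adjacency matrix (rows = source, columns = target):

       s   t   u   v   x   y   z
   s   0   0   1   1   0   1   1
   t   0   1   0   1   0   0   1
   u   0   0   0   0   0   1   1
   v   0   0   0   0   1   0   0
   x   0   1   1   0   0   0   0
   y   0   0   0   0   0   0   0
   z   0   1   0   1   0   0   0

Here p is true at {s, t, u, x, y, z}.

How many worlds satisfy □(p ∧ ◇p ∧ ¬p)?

s: successors {u, v, y, z}; p ∧ ◇p ∧ ¬p there: u:F, v:F, y:F, z:F. ✗
t: successors {t, v, z}; p ∧ ◇p ∧ ¬p there: t:F, v:F, z:F. ✗
u: successors {y, z}; p ∧ ◇p ∧ ¬p there: y:F, z:F. ✗
v: successors {x}; p ∧ ◇p ∧ ¬p there: x:F. ✗
x: successors {t, u}; p ∧ ◇p ∧ ¬p there: t:F, u:F. ✗
y: no successors, so □(p ∧ ◇p ∧ ¬p) holds vacuously. ✓
z: successors {t, v}; p ∧ ◇p ∧ ¬p there: t:F, v:F. ✗
Satisfying worlds: {y}.

1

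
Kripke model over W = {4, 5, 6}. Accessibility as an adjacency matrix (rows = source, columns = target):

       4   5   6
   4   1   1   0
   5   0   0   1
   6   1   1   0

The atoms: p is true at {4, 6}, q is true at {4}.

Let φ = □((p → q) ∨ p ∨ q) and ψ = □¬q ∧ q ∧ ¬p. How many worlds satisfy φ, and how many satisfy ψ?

3 and 0

For □((p → q) ∨ p ∨ q):
4: successors {4, 5}; (p → q) ∨ p ∨ q there: 4:T, 5:T. ✓
5: successors {6}; (p → q) ∨ p ∨ q there: 6:T. ✓
6: successors {4, 5}; (p → q) ∨ p ∨ q there: 4:T, 5:T. ✓
— 3 worlds.
For □¬q ∧ q ∧ ¬p:
4: □¬q is F, q ∧ ¬p is F. ✗
5: □¬q is T, q ∧ ¬p is F. ✗
6: □¬q is F, q ∧ ¬p is F. ✗
— 0 worlds.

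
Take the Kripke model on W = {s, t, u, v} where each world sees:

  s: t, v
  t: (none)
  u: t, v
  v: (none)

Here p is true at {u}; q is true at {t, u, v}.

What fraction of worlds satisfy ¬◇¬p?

s: ◇¬p is T. ✗
t: ◇¬p is F. ✓
u: ◇¬p is T. ✗
v: ◇¬p is F. ✓
That's 2 of 4 worlds, so 2/4 = 1/2.

1/2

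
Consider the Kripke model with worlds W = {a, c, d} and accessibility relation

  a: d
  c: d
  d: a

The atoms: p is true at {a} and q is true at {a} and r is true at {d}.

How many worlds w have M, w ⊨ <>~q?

2

a: successors {d}; ~q there: d:T. ✓
c: successors {d}; ~q there: d:T. ✓
d: successors {a}; ~q there: a:F. ✗
Satisfying worlds: {a, c}.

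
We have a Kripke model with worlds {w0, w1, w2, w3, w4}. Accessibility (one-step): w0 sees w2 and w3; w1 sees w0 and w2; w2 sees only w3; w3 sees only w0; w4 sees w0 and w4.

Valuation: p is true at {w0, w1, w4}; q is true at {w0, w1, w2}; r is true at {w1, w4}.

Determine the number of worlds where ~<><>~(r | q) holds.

1

w0: <><>~(r | q) is T. ✗
w1: <><>~(r | q) is T. ✗
w2: <><>~(r | q) is F. ✓
w3: <><>~(r | q) is T. ✗
w4: <><>~(r | q) is T. ✗
Satisfying worlds: {w2}.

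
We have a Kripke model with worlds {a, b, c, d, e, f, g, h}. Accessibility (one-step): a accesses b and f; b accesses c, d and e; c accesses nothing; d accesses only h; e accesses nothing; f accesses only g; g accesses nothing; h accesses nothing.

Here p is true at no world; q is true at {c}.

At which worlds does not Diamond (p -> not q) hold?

{c, e, g, h}

a: Diamond (p -> not q) is T. ✗
b: Diamond (p -> not q) is T. ✗
c: Diamond (p -> not q) is F. ✓
d: Diamond (p -> not q) is T. ✗
e: Diamond (p -> not q) is F. ✓
f: Diamond (p -> not q) is T. ✗
g: Diamond (p -> not q) is F. ✓
h: Diamond (p -> not q) is F. ✓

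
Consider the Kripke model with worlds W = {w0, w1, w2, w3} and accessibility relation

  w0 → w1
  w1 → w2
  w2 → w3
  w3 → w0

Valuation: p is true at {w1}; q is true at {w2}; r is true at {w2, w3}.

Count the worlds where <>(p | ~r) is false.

2

w0: successors {w1}; p | ~r there: w1:T. ✓
w1: successors {w2}; p | ~r there: w2:F. ✗
w2: successors {w3}; p | ~r there: w3:F. ✗
w3: successors {w0}; p | ~r there: w0:T. ✓
Satisfying worlds: {w0, w3}.
So <>(p | ~r) fails at the other 2 worlds.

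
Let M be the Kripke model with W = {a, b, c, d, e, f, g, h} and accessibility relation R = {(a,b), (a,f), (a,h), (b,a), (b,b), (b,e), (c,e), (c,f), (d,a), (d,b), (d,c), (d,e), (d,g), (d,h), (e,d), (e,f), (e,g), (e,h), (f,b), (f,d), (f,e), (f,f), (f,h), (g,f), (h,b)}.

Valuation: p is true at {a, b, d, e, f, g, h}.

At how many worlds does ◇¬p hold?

a: successors {b, f, h}; ¬p there: b:F, f:F, h:F. ✗
b: successors {a, b, e}; ¬p there: a:F, b:F, e:F. ✗
c: successors {e, f}; ¬p there: e:F, f:F. ✗
d: successors {a, b, c, e, g, h}; ¬p there: a:F, b:F, c:T, e:F, g:F, h:F. ✓
e: successors {d, f, g, h}; ¬p there: d:F, f:F, g:F, h:F. ✗
f: successors {b, d, e, f, h}; ¬p there: b:F, d:F, e:F, f:F, h:F. ✗
g: successors {f}; ¬p there: f:F. ✗
h: successors {b}; ¬p there: b:F. ✗
Satisfying worlds: {d}.

1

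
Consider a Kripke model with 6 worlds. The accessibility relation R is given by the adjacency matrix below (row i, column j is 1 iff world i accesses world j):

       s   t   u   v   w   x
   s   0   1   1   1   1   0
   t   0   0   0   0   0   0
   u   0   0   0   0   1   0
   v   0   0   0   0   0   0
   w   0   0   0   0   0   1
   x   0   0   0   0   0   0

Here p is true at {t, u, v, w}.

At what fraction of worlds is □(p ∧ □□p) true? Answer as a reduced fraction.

s: successors {t, u, v, w}; p ∧ □□p there: t:T, u:F, v:T, w:T. ✗
t: no successors, so □(p ∧ □□p) holds vacuously. ✓
u: successors {w}; p ∧ □□p there: w:T. ✓
v: no successors, so □(p ∧ □□p) holds vacuously. ✓
w: successors {x}; p ∧ □□p there: x:F. ✗
x: no successors, so □(p ∧ □□p) holds vacuously. ✓
That's 4 of 6 worlds, so 4/6 = 2/3.

2/3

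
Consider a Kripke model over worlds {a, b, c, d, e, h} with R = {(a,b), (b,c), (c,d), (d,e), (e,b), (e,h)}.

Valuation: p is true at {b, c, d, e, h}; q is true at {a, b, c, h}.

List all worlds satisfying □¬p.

a: successors {b}; ¬p there: b:F. ✗
b: successors {c}; ¬p there: c:F. ✗
c: successors {d}; ¬p there: d:F. ✗
d: successors {e}; ¬p there: e:F. ✗
e: successors {b, h}; ¬p there: b:F, h:F. ✗
h: no successors, so □¬p holds vacuously. ✓

{h}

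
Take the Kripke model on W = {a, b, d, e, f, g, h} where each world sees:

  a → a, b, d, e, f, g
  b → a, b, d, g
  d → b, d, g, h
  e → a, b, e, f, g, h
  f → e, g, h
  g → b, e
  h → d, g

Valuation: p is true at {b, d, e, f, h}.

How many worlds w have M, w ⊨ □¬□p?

1

a: successors {a, b, d, e, f, g}; ¬□p there: a:T, b:T, d:T, e:T, f:T, g:F. ✗
b: successors {a, b, d, g}; ¬□p there: a:T, b:T, d:T, g:F. ✗
d: successors {b, d, g, h}; ¬□p there: b:T, d:T, g:F, h:T. ✗
e: successors {a, b, e, f, g, h}; ¬□p there: a:T, b:T, e:T, f:T, g:F, h:T. ✗
f: successors {e, g, h}; ¬□p there: e:T, g:F, h:T. ✗
g: successors {b, e}; ¬□p there: b:T, e:T. ✓
h: successors {d, g}; ¬□p there: d:T, g:F. ✗
Satisfying worlds: {g}.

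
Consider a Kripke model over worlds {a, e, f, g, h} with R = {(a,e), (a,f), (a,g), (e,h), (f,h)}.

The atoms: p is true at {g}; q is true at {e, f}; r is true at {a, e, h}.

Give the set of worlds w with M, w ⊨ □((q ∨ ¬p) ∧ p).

{g, h}

a: successors {e, f, g}; (q ∨ ¬p) ∧ p there: e:F, f:F, g:F. ✗
e: successors {h}; (q ∨ ¬p) ∧ p there: h:F. ✗
f: successors {h}; (q ∨ ¬p) ∧ p there: h:F. ✗
g: no successors, so □((q ∨ ¬p) ∧ p) holds vacuously. ✓
h: no successors, so □((q ∨ ¬p) ∧ p) holds vacuously. ✓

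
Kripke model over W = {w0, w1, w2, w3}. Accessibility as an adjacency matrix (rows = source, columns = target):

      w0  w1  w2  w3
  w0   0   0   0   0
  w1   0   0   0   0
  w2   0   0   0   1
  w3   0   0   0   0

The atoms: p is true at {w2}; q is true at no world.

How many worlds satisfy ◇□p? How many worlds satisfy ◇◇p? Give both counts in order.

For ◇□p:
w0: no successors, so ◇□p fails. ✗
w1: no successors, so ◇□p fails. ✗
w2: successors {w3}; □p there: w3:T. ✓
w3: no successors, so ◇□p fails. ✗
— 1 world.
For ◇◇p:
w0: no successors, so ◇◇p fails. ✗
w1: no successors, so ◇◇p fails. ✗
w2: successors {w3}; ◇p there: w3:F. ✗
w3: no successors, so ◇◇p fails. ✗
— 0 worlds.

1 and 0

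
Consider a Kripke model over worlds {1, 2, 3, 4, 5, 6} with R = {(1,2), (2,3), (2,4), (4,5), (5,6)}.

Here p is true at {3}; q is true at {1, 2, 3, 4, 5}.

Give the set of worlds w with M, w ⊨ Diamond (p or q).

{1, 2, 4}

1: successors {2}; p or q there: 2:T. ✓
2: successors {3, 4}; p or q there: 3:T, 4:T. ✓
3: no successors, so Diamond (p or q) fails. ✗
4: successors {5}; p or q there: 5:T. ✓
5: successors {6}; p or q there: 6:F. ✗
6: no successors, so Diamond (p or q) fails. ✗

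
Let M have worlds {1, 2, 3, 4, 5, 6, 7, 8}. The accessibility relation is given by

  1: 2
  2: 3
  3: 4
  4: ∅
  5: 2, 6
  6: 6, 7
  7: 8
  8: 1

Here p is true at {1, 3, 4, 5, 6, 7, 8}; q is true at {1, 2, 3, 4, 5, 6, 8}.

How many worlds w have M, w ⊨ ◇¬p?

2

1: successors {2}; ¬p there: 2:T. ✓
2: successors {3}; ¬p there: 3:F. ✗
3: successors {4}; ¬p there: 4:F. ✗
4: no successors, so ◇¬p fails. ✗
5: successors {2, 6}; ¬p there: 2:T, 6:F. ✓
6: successors {6, 7}; ¬p there: 6:F, 7:F. ✗
7: successors {8}; ¬p there: 8:F. ✗
8: successors {1}; ¬p there: 1:F. ✗
Satisfying worlds: {1, 5}.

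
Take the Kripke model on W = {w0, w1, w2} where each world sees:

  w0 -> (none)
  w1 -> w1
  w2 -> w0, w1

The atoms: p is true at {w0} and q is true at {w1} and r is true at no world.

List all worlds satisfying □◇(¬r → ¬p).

w0: no successors, so □◇(¬r → ¬p) holds vacuously. ✓
w1: successors {w1}; ◇(¬r → ¬p) there: w1:T. ✓
w2: successors {w0, w1}; ◇(¬r → ¬p) there: w0:F, w1:T. ✗

{w0, w1}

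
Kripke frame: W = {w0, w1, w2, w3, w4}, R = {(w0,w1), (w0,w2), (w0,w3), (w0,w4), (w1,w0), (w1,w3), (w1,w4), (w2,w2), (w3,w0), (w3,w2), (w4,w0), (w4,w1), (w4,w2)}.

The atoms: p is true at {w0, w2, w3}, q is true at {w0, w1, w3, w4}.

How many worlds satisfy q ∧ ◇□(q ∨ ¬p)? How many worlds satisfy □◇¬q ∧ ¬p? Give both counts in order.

For q ∧ ◇□(q ∨ ¬p):
w0: q is T, ◇□(q ∨ ¬p) is T. ✓
w1: q is T, ◇□(q ∨ ¬p) is F. ✗
w2: q is F, ◇□(q ∨ ¬p) is F. ✗
w3: q is T, ◇□(q ∨ ¬p) is F. ✗
w4: q is T, ◇□(q ∨ ¬p) is T. ✓
— 2 worlds.
For □◇¬q ∧ ¬p:
w0: □◇¬q is F, ¬p is F. ✗
w1: □◇¬q is T, ¬p is T. ✓
w2: □◇¬q is T, ¬p is F. ✗
w3: □◇¬q is T, ¬p is F. ✗
w4: □◇¬q is F, ¬p is T. ✗
— 1 world.

2 and 1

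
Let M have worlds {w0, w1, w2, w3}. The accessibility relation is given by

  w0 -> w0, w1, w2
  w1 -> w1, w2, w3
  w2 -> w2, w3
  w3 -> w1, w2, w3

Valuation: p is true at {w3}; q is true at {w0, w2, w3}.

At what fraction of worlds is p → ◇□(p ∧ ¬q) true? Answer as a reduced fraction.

3/4

w0: p is F, ◇□(p ∧ ¬q) is F. ✓
w1: p is F, ◇□(p ∧ ¬q) is F. ✓
w2: p is F, ◇□(p ∧ ¬q) is F. ✓
w3: p is T, ◇□(p ∧ ¬q) is F. ✗
That's 3 of 4 worlds, so 3/4.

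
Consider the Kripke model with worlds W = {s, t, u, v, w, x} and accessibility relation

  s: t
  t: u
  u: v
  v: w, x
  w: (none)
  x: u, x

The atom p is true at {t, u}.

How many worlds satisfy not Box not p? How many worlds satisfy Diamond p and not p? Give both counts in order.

3 and 2

For not Box not p:
s: Box not p is F. ✓
t: Box not p is F. ✓
u: Box not p is T. ✗
v: Box not p is T. ✗
w: Box not p is T. ✗
x: Box not p is F. ✓
— 3 worlds.
For Diamond p and not p:
s: Diamond p is T, not p is T. ✓
t: Diamond p is T, not p is F. ✗
u: Diamond p is F, not p is F. ✗
v: Diamond p is F, not p is T. ✗
w: Diamond p is F, not p is T. ✗
x: Diamond p is T, not p is T. ✓
— 2 worlds.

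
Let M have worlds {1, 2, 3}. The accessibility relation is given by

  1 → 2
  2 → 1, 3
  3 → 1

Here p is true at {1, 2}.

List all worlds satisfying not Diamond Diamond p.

1: Diamond Diamond p is T. ✗
2: Diamond Diamond p is T. ✗
3: Diamond Diamond p is T. ✗

∅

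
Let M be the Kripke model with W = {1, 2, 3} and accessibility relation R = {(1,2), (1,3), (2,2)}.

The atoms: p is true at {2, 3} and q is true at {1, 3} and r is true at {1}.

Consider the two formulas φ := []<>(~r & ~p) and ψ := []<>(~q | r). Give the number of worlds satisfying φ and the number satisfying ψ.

For []<>(~r & ~p):
1: successors {2, 3}; <>(~r & ~p) there: 2:F, 3:F. ✗
2: successors {2}; <>(~r & ~p) there: 2:F. ✗
3: no successors, so []<>(~r & ~p) holds vacuously. ✓
— 1 world.
For []<>(~q | r):
1: successors {2, 3}; <>(~q | r) there: 2:T, 3:F. ✗
2: successors {2}; <>(~q | r) there: 2:T. ✓
3: no successors, so []<>(~q | r) holds vacuously. ✓
— 2 worlds.

1 and 2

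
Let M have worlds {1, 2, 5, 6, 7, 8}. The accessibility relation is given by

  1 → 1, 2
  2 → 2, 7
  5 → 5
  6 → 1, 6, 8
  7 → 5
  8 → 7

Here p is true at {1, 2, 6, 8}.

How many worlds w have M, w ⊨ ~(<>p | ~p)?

1

1: <>p | ~p is T. ✗
2: <>p | ~p is T. ✗
5: <>p | ~p is T. ✗
6: <>p | ~p is T. ✗
7: <>p | ~p is T. ✗
8: <>p | ~p is F. ✓
Satisfying worlds: {8}.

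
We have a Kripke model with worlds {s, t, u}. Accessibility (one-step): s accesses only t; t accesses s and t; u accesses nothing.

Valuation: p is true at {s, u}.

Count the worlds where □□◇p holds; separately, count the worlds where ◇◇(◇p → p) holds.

For □□◇p:
s: successors {t}; □◇p there: t:F. ✗
t: successors {s, t}; □◇p there: s:T, t:F. ✗
u: no successors, so □□◇p holds vacuously. ✓
— 1 world.
For ◇◇(◇p → p):
s: successors {t}; ◇(◇p → p) there: t:T. ✓
t: successors {s, t}; ◇(◇p → p) there: s:F, t:T. ✓
u: no successors, so ◇◇(◇p → p) fails. ✗
— 2 worlds.

1 and 2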